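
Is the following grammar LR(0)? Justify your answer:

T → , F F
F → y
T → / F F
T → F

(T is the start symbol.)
Yes, the grammar is LR(0)

A grammar is LR(0) if no state in the canonical LR(0) collection has:
  - both a shift item (dot before a terminal) and a complete item (shift-reduce conflict), or
  - two or more complete items (reduce-reduce conflict; the accept item [T' → T .] counts as a complete item here).

Augment with T' → T and build the canonical LR(0) collection (I0 = CLOSURE({[T' → . T]}), then GOTO on every symbol after a dot until no new states appear). It has 10 states:
  I0: { [F → . y], [T → . , F F], [T → . / F F], [T → . F], [T' → . T] }  — shift
  I1: { [F → . y], [T → , . F F] }  — shift
  I2: { [F → . y], [T → / . F F] }  — shift
  I3: { [T → F .] }  — reduce
  I4: { [T' → T .] }  — accept
  I5: { [F → y .] }  — reduce
  I6: { [F → . y], [T → / F . F] }  — shift
  I7: { [T → / F F .] }  — reduce
  I8: { [F → . y], [T → , F . F] }  — shift
  I9: { [T → , F F .] }  — reduce

Every state is either a pure shift/goto state or contains exactly one complete item and nothing to shift — no conflicts. The grammar is LR(0).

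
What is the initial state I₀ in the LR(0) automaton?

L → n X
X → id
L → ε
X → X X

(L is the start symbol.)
First, augment the grammar with L' → L
I₀ = CLOSURE({ [L' → . L] }):
  [L' → . L] has the dot before L: add [L → . n X], [L → .]
No further items can be added.

I₀ = { [L → . n X], [L → .], [L' → . L] }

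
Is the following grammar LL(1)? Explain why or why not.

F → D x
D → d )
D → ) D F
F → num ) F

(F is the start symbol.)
Yes, the grammar is LL(1).

Relevant sets:
  FIRST(D) = { ')', 'd' }

For F:
  PREDICT(F → D x) = { ')', 'd' }
  PREDICT(F → num ')' F) = { 'num' }
For D:
  PREDICT(D → d ')') = { 'd' }
  PREDICT(D → ')' D F) = { ')' }

All predict sets are disjoint. The grammar IS LL(1).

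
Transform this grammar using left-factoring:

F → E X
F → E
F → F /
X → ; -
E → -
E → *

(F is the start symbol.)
Left-factoring transforms A → αβ₁ | αβ₂ into A → αA' and A' → β₁ | β₂
(α is the longest common prefix among the alternatives). Repeat until
no nonterminal has two alternatives with a common prefix.

Round 1: F has alternatives sharing prefix 'E'. Introduce F': F → E F'
  Add: F' → X
  Add: F' → ε

No remaining common prefixes — done.

Resulting grammar:
F → E F'
F' → X
F' → ε
F → F /
X → ; -
E → -
E → *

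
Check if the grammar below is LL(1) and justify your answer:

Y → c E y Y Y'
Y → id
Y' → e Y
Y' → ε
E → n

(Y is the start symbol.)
A grammar is LL(1) if for each non-terminal N with multiple productions, the predict sets of those productions are pairwise disjoint, where PREDICT(N → α) = (FIRST(α) \ {ε}) ∪ (FOLLOW(N) if α ⇒* ε).

Relevant sets:
  FOLLOW(Y') = { $, 'e' }

For Y:
  PREDICT(Y → c E y Y Y') = { 'c' }
  PREDICT(Y → id) = { 'id' }
For Y':
  PREDICT(Y' → e Y) = { 'e' }
  PREDICT(Y' → ε) = { $, 'e' }
E has a single production, so nothing to check there.

Conflict found: Predict set conflict for Y': { 'e' }
The grammar is NOT LL(1).

Answer: No. Predict set conflict for Y': { 'e' }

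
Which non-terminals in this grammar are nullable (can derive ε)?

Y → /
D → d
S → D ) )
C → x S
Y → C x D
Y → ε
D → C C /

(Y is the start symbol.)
A non-terminal is nullable if it can derive ε (the empty string): either it has an ε-production, or it has a production whose right-hand side consists entirely of nullable non-terminals.

ε-productions: Y → ε
So Y is immediately nullable.
No further non-terminal can be added: every production for the remaining non-terminals contains a terminal or a non-nullable non-terminal.
Nullable = { 'Y' }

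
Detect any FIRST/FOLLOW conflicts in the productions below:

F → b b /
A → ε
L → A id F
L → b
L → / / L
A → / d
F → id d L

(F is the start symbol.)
No FIRST/FOLLOW conflicts.

Nullable non-terminals: A.

A: nullable alternative(s) A → ε; FOLLOW(A) = { 'id' }
  A → ε: FIRST \ {ε} = { } — this is the only nullable alternative, skip
  A → / d: FIRST \ {ε} = { '/' } — disjoint from FOLLOW(A)

F, L have no nullable alternative, so no FIRST/FOLLOW check is needed there.

No FIRST/FOLLOW conflicts found.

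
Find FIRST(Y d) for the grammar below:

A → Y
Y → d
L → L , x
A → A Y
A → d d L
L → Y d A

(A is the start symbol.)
FIRST sets of the non-terminals involved (from the grammar, by fixed-point iteration):
  FIRST(Y) = { 'd' }

To compute FIRST(Y d), process the symbols left to right:
Symbol Y is a non-terminal. Add FIRST(Y) \ {ε} = { 'd' }
Y is not nullable (ε ∉ FIRST(Y)), so stop here.
FIRST(Y d) = { 'd' }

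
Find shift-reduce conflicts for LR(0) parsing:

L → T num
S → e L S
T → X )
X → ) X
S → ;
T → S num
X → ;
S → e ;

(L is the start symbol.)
A shift-reduce conflict occurs when an LR(0) state has both:
  - a complete (reduce) item [A → α .] (dot at the end), and
  - a shift item [B → β . c γ] (dot before a terminal).

Augment with L' → L and build the canonical LR(0) collection (I0 = CLOSURE({[L' → . L]}), then GOTO on every symbol after a dot until no new states appear). It has 17 states:
  I0: { [L → . T num], [L' → . L], [S → . ;], [S → . e ;], [S → . e L S], [T → . S num], [T → . X )], [X → . ) X], [X → . ;] }  — shift
  I1: { [X → ) . X], [X → . ) X], [X → . ;] }  — shift
  I2: { [S → ; .], [X → ; .] }  — 2 reduces
  I3: { [L' → L .] }  — accept
  I4: { [T → S . num] }  — shift
  I5: { [L → T . num] }  — shift
  I6: { [T → X . )] }  — shift
  I7: { [L → . T num], [S → . ;], [S → . e ;], [S → . e L S], [S → e . ;], [S → e . L S], [T → . S num], [T → . X )], [X → . ) X], [X → . ;] }  — shift
  I8: { [S → ; .], [S → e ; .], [X → ; .] }  — 3 reduces
  I9: { [S → . ;], [S → . e ;], [S → . e L S], [S → e L . S] }  — shift
  I10: { [S → ; .] }  — reduce
  I11: { [S → e L S .] }  — reduce
  I12: { [T → X ) .] }  — reduce
  I13: { [L → T num .] }  — reduce
  I14: { [T → S num .] }  — reduce
  I15: { [X → ; .] }  — reduce
  I16: { [X → ) X .] }  — reduce

No state contains both a complete item and a shift item.

Answer: No shift-reduce conflicts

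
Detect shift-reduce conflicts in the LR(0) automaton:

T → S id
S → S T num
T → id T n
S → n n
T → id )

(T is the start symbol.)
A shift-reduce conflict occurs when an LR(0) state has both:
  - a complete (reduce) item [A → α .] (dot at the end), and
  - a shift item [B → β . c γ] (dot before a terminal).

Augment with T' → T and build the canonical LR(0) collection (I0 = CLOSURE({[T' → . T]}), then GOTO on every symbol after a dot until no new states appear). It has 12 states:
  I0: { [S → . S T num], [S → . n n], [T → . S id], [T → . id )], [T → . id T n], [T' → . T] }  — shift
  I1: { [S → . S T num], [S → . n n], [S → S . T num], [T → . S id], [T → . id )], [T → . id T n], [T → S . id] }  — shift
  I2: { [T' → T .] }  — accept
  I3: { [S → . S T num], [S → . n n], [T → . S id], [T → . id )], [T → . id T n], [T → id . )], [T → id . T n] }  — shift
  I4: { [S → n . n] }  — shift
  I5: { [S → n n .] }  — reduce
  I6: { [T → id ) .] }  — reduce
  I7: { [T → id T . n] }  — shift
  I8: { [T → id T n .] }  — reduce
  I9: { [S → S T . num] }  — shift
  I10: { [S → . S T num], [S → . n n], [T → . S id], [T → . id )], [T → . id T n], [T → S id .], [T → id . )], [T → id . T n] }  — shift, reduce
  I11: { [S → S T num .] }  — reduce

I10 contains reduce item [T → S id .] and shift items [S → . n n], [T → . id )], [T → id . )], [T → . id T n] — shift-reduce conflict.

Answer: Yes — I10: [T → S id .] vs [S → . n n]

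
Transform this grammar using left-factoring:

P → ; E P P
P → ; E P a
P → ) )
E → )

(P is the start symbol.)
Left-factoring transforms A → αβ₁ | αβ₂ into A → αA' and A' → β₁ | β₂
(α is the longest common prefix among the alternatives). Repeat until
no nonterminal has two alternatives with a common prefix.

Round 1: P has alternatives sharing prefix '; E P'. Introduce P': P → ; E P P'
  Add: P' → P
  Add: P' → a

No remaining common prefixes — done.

Resulting grammar:
P → ; E P P'
P' → P
P' → a
P → ) )
E → )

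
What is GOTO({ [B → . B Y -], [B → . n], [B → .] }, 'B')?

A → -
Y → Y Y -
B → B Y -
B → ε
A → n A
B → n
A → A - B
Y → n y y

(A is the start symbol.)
GOTO(I, 'B') = CLOSURE({ [A → αX.β] : [A → α.Xβ] ∈ I, X = 'B' })

Items with dot before 'B', with the dot advanced:
  [B → . B Y -] → [B → B . Y -]
Closure of the advanced items:
  [B → B . Y -] has the dot before Y: add [Y → . Y Y -], [Y → . n y y]

GOTO = { [B → B . Y -], [Y → . Y Y -], [Y → . n y y] }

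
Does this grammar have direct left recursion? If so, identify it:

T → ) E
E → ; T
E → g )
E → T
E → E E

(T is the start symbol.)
Yes, E is left-recursive

Direct left recursion occurs when N → N α for some non-terminal N (the right-hand side begins with the left-hand side itself).

T → ) E: starts with ')'
E → ; T: starts with ';'
E → g ): starts with g
E → T: starts with T
E → E E: LEFT RECURSIVE (starts with E)

The grammar has direct left recursion on: E.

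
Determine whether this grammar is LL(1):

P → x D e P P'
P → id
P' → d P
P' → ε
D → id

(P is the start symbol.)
No. Predict set conflict for P': { 'd' }

Relevant sets:
  FOLLOW(P') = { $, 'd' }

For P:
  PREDICT(P → x D e P P') = { 'x' }
  PREDICT(P → id) = { 'id' }
For P':
  PREDICT(P' → d P) = { 'd' }
  PREDICT(P' → ε) = { $, 'd' }
D has a single production, so nothing to check there.

Conflict found: Predict set conflict for P': { 'd' }
The grammar is NOT LL(1).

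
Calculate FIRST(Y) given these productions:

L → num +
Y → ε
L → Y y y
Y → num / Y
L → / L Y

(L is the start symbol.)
From Y → ε:
  - ε-production, so ε ∈ FIRST(Y)
From Y → num / Y:
  - num is a terminal: add 'num' and stop

Collecting: FIRST(Y) = { 'num', ε }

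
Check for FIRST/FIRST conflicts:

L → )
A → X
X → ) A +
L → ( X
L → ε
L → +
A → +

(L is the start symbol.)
FIRST sets of the non-terminals at (or reachable through a nullable prefix from) the front of some alternative:
  FIRST(X) = { ')' }

Productions for L:
  L → ): FIRST = { ')' }
  L → ( X: FIRST = { '(' }
  L → ε: FIRST = { ε }
  L → +: FIRST = { '+' }
Productions for A:
  A → X: FIRST = { ')' }
  A → +: FIRST = { '+' }
X has only one production, so no FIRST/FIRST conflict is possible there.

All alternatives of each non-terminal have pairwise disjoint FIRST sets.

Answer: No FIRST/FIRST conflicts.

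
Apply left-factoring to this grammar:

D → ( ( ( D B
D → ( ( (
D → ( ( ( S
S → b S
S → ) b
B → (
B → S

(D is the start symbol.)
Left-factoring transforms A → αβ₁ | αβ₂ into A → αA' and A' → β₁ | β₂
(α is the longest common prefix among the alternatives). Repeat until
no nonterminal has two alternatives with a common prefix.

Round 1: D has alternatives sharing prefix '( ( ('. Introduce D': D → ( ( ( D'
  Add: D' → D B
  Add: D' → ε
  Add: D' → S

No remaining common prefixes — done.

Resulting grammar:
D → ( ( ( D'
D' → D B
D' → ε
D' → S
S → b S
S → ) b
B → (
B → S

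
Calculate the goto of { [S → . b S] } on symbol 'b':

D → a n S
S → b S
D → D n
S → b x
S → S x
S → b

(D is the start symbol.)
{ [S → . S x], [S → . b S], [S → . b x], [S → . b], [S → b . S] }

GOTO(I, 'b') = CLOSURE({ [A → αX.β] : [A → α.Xβ] ∈ I, X = 'b' })

Items with dot before 'b', with the dot advanced:
  [S → . b S] → [S → b . S]
Closure of the advanced items:
  [S → b . S] has the dot before S: add [S → . b S], [S → . b x], [S → . S x], [S → . b]

GOTO = { [S → . S x], [S → . b S], [S → . b x], [S → . b], [S → b . S] }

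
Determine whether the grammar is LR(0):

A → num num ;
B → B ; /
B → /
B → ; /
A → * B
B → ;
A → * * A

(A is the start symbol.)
A grammar is LR(0) if no state in the canonical LR(0) collection has:
  - both a shift item (dot before a terminal) and a complete item (shift-reduce conflict), or
  - two or more complete items (reduce-reduce conflict; the accept item [A' → A .] counts as a complete item here).

Augment with A' → A and build the canonical LR(0) collection (I0 = CLOSURE({[A' → . A]}), then GOTO on every symbol after a dot until no new states appear). It has 14 states:
  I0: { [A → . * * A], [A → . * B], [A → . num num ;], [A' → . A] }  — shift
  I1: { [A → * . * A], [A → * . B], [B → . /], [B → . ; /], [B → . ;], [B → . B ; /] }  — shift
  I2: { [A' → A .] }  — accept
  I3: { [A → num . num ;] }  — shift
  I4: { [A → num num . ;] }  — shift
  I5: { [A → num num ; .] }  — reduce
  I6: { [A → * * . A], [A → . * * A], [A → . * B], [A → . num num ;] }  — shift
  I7: { [B → / .] }  — reduce
  I8: { [B → ; . /], [B → ; .] }  — shift, reduce
  I9: { [A → * B .], [B → B . ; /] }  — shift, reduce
  I10: { [B → B ; . /] }  — shift
  I11: { [B → B ; / .] }  — reduce
  I12: { [B → ; / .] }  — reduce
  I13: { [A → * * A .] }  — reduce

Conflict in state I8:
  Shift-reduce conflict between [B → ; .] and [B → ; . /]
So the grammar is NOT LR(0).

Answer: No. Shift-reduce conflict between [B → ; .] and [B → ; . /]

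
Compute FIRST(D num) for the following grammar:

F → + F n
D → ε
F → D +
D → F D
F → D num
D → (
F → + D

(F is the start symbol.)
FIRST sets of the non-terminals involved (from the grammar, by fixed-point iteration):
  FIRST(D) = { '(', '+', 'num', ε }

To compute FIRST(D num), process the symbols left to right:
Symbol D is a non-terminal. Add FIRST(D) \ {ε} = { '(', '+', 'num' }
D is nullable (ε ∈ FIRST(D)), continue to the next symbol.
Symbol num is a terminal. Add 'num' and stop.
FIRST(D num) = { '(', '+', 'num' }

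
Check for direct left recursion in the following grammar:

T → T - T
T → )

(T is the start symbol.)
Direct left recursion occurs when N → N α for some non-terminal N (the right-hand side begins with the left-hand side itself).

T → T - T: LEFT RECURSIVE (starts with T)
T → ): starts with ')'

The grammar has direct left recursion on: T.

Answer: Yes, T is left-recursive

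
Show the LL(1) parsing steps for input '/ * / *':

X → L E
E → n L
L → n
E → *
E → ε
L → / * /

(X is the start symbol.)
LL(1) parsing maintains a stack (initially the start symbol over $) and the input. At each step: if the stack top is a terminal, match it against the current input token; if it is a non-terminal N, replace it with the RHS of M[N, lookahead] (the unique production whose predict set contains the lookahead).

Stack is shown with the top on the left.

Stack      Input      Action
----------------------------
X $        / * / * $  output X → L E
L E $      / * / * $  output L → / * /
/ * / E $  / * / * $  match '/'
* / E $    * / * $    match '*'
/ E $      / * $      match '/'
E $        * $        output E → *
* $        * $        match '*'
$          $          accept

The string is accepted.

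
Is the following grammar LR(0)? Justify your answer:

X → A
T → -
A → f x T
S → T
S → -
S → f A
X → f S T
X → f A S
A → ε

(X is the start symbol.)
No. Shift-reduce conflict between [A → .] and [A → . f x T]

Augment with X' → X and build the canonical LR(0) collection (I0 = CLOSURE({[X' → . X]}), then GOTO on every symbol after a dot until no new states appear). It has 17 states:
  I0: { [A → . f x T], [A → .], [X → . A], [X → . f A S], [X → . f S T], [X' → . X] }  — shift, reduce
  I1: { [X → A .] }  — reduce
  I2: { [X' → X .] }  — accept
  I3: { [A → . f x T], [A → .], [A → f . x T], [S → . -], [S → . T], [S → . f A], [T → . -], [X → f . A S], [X → f . S T] }  — shift, reduce
  I4: { [S → - .], [T → - .] }  — 2 reduces
  I5: { [S → . -], [S → . T], [S → . f A], [T → . -], [X → f A . S] }  — shift
  I6: { [T → . -], [X → f S . T] }  — shift
  I7: { [S → T .] }  — reduce
  I8: { [A → . f x T], [A → .], [A → f . x T], [S → f . A] }  — shift, reduce
  I9: { [A → f x . T], [T → . -] }  — shift
  I10: { [T → - .] }  — reduce
  I11: { [A → f x T .] }  — reduce
  I12: { [S → f A .] }  — reduce
  I13: { [A → f . x T] }  — shift
  I14: { [X → f S T .] }  — reduce
  I15: { [X → f A S .] }  — reduce
  I16: { [A → . f x T], [A → .], [S → f . A] }  — shift, reduce

Conflict in state I0:
  Shift-reduce conflict between [A → .] and [A → . f x T]
So the grammar is NOT LR(0).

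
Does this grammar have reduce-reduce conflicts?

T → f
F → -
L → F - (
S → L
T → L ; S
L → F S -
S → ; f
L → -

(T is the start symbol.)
A reduce-reduce conflict occurs when an LR(0) state has two complete items [A → α .] and [B → β .] — both call for a reduction, and with no lookahead the parser cannot choose between them.

Augment with T' → T and build the canonical LR(0) collection (I0 = CLOSURE({[T' → . T]}), then GOTO on every symbol after a dot until no new states appear). It has 15 states:
  I0: { [F → . -], [L → . -], [L → . F - (], [L → . F S -], [T → . L ; S], [T → . f], [T' → . T] }  — shift
  I1: { [F → - .], [L → - .] }  — 2 reduces
  I2: { [F → . -], [L → . -], [L → . F - (], [L → . F S -], [L → F . - (], [L → F . S -], [S → . ; f], [S → . L] }  — shift
  I3: { [T → L . ; S] }  — shift
  I4: { [T' → T .] }  — accept
  I5: { [T → f .] }  — reduce
  I6: { [F → . -], [L → . -], [L → . F - (], [L → . F S -], [S → . ; f], [S → . L], [T → L ; . S] }  — shift
  I7: { [S → ; . f] }  — shift
  I8: { [S → L .] }  — reduce
  I9: { [T → L ; S .] }  — reduce
  I10: { [S → ; f .] }  — reduce
  I11: { [F → - .], [L → - .], [L → F - . (] }  — shift, 2 reduces
  I12: { [L → F S . -] }  — shift
  I13: { [L → F S - .] }  — reduce
  I14: { [L → F - ( .] }  — reduce

I1 contains complete items [F → - .], [L → - .] — reduce-reduce conflict.
I11 contains complete items [F → - .], [L → - .] — reduce-reduce conflict.

Answer: Yes — I1: [F → - .] vs [L → - .]; I11: [F → - .] vs [L → - .]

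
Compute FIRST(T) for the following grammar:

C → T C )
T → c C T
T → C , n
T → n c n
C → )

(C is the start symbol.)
To compute FIRST(T), examine every production with T on the left-hand side, reading each right-hand side left to right until a non-nullable symbol is reached.

FIRST sets of the other non-terminals involved (by the same procedure, iterated to a fixed point):
  FIRST(C) = { ')', 'c', 'n' }

From T → c C T:
  - c is a terminal: add 'c' and stop
From T → C , n:
  - C is a non-terminal: add FIRST(C) \ {ε} = { ')', 'c', 'n' }
    C is not nullable, so stop
From T → n c n:
  - n is a terminal: add 'n' and stop

Collecting: FIRST(T) = { ')', 'c', 'n' }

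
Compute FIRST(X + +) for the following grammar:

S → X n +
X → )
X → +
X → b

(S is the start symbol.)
FIRST sets of the non-terminals involved (from the grammar, by fixed-point iteration):
  FIRST(X) = { ')', '+', 'b' }

To compute FIRST(X + +), process the symbols left to right:
Symbol X is a non-terminal. Add FIRST(X) \ {ε} = { ')', '+', 'b' }
X is not nullable (ε ∉ FIRST(X)), so stop here.
FIRST(X + +) = { ')', '+', 'b' }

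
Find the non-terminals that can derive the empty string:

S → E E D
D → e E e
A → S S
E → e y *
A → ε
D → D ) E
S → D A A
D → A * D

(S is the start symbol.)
A non-terminal is nullable if it can derive ε (the empty string): either it has an ε-production, or it has a production whose right-hand side consists entirely of nullable non-terminals.

ε-productions: A → ε
So A is immediately nullable.
No further non-terminal can be added: every production for the remaining non-terminals contains a terminal or a non-nullable non-terminal.
Nullable = { 'A' }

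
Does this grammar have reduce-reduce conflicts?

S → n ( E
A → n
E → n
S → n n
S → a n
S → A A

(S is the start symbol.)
No reduce-reduce conflicts

Augment with S' → S and build the canonical LR(0) collection (I0 = CLOSURE({[S' → . S]}), then GOTO on every symbol after a dot until no new states appear). It has 12 states:
  I0: { [A → . n], [S → . A A], [S → . a n], [S → . n ( E], [S → . n n], [S' → . S] }  — shift
  I1: { [A → . n], [S → A . A] }  — shift
  I2: { [S' → S .] }  — accept
  I3: { [S → a . n] }  — shift
  I4: { [A → n .], [S → n . ( E], [S → n . n] }  — shift, reduce
  I5: { [E → . n], [S → n ( . E] }  — shift
  I6: { [S → n n .] }  — reduce
  I7: { [S → n ( E .] }  — reduce
  I8: { [E → n .] }  — reduce
  I9: { [S → a n .] }  — reduce
  I10: { [S → A A .] }  — reduce
  I11: { [A → n .] }  — reduce

No state contains more than one complete item.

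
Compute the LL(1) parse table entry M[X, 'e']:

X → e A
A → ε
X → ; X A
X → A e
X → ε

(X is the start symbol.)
To find M[X, 'e'], we find productions for X where 'e' is in the predict set (PREDICT(N → α) = (FIRST(α) \ {ε}) ∪ (FOLLOW(N) if α ⇒* ε)).

Relevant sets:
  FIRST(A) = { ε }
  FOLLOW(X) = { $ }

X → e A: PREDICT = { 'e' }
  'e' is in predict set, so this production goes in M[X, 'e']
X → ; X A: PREDICT = { ';' }
X → A e: PREDICT = { 'e' }
  'e' is in predict set, so this production goes in M[X, 'e']
X → ε: PREDICT = { $ }

M[X, 'e'] = X → e A, X → A e  (a multiply-defined cell — the grammar is not LL(1))

Answer: X → e A, X → A e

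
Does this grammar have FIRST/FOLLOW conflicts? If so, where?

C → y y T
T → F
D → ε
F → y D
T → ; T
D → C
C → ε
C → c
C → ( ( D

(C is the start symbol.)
No FIRST/FOLLOW conflicts.

Nullable non-terminals: C, D.
FIRST sets used below: FIRST(C) = { '(', 'c', 'y', ε }

C: nullable alternative(s) C → ε; FOLLOW(C) = { $ }
  C → y y T: FIRST \ {ε} = { 'y' } — disjoint from FOLLOW(C)
  C → ε: FIRST \ {ε} = { } — this is the only nullable alternative, skip
  C → c: FIRST \ {ε} = { 'c' } — disjoint from FOLLOW(C)
  C → ( ( D: FIRST \ {ε} = { '(' } — disjoint from FOLLOW(C)

D: nullable alternative(s) D → ε, D → C; FOLLOW(D) = { $ }
  D → ε: FIRST \ {ε} = { } — disjoint from FOLLOW(D)
  D → C: FIRST \ {ε} = { '(', 'c', 'y' } — disjoint from FOLLOW(D)

F, T have no nullable alternative, so no FIRST/FOLLOW check is needed there.

No FIRST/FOLLOW conflicts found.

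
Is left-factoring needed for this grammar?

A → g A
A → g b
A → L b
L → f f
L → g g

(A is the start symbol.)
Yes, A has productions with common prefix 'g'

Left-factoring is needed when two productions for the same non-terminal
share a common prefix on the right-hand side.

Productions for A:
  A → g A
  A → g b
  A → L b
Productions for L:
  L → f f
  L → g g

Found common prefix 'g' in productions for A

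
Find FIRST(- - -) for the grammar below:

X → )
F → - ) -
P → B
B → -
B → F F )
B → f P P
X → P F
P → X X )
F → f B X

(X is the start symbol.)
{ '-' }

To compute FIRST(- - -), process the symbols left to right:
Symbol - is a terminal. Add '-' and stop.
FIRST(- - -) = { '-' }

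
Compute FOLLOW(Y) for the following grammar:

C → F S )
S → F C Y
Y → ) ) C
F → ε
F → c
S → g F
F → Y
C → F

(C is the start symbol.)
In S → F C Y: Y is at the end, add FOLLOW(S)
In F → Y: Y is at the end, add FOLLOW(F)

The FOLLOW sets referred to above (computed the same way, to a fixed point):
  FOLLOW(S) = { ')' }
  FOLLOW(F) = { $, ')', 'c', 'g' }

Taking the union: FOLLOW(Y) = { $, ')', 'c', 'g' }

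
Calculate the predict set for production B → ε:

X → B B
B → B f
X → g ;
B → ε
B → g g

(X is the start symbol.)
{ $, 'f', 'g' }

PREDICT(B → ε) = (FIRST(RHS) \ {ε}) ∪ (FOLLOW(B) if ε ∈ FIRST(RHS), i.e. RHS ⇒* ε)
The right-hand side is ε (FIRST(ε) = { ε }), so the predict set is FOLLOW(B) = { $, 'f', 'g' }
PREDICT(B → ε) = { $, 'f', 'g' }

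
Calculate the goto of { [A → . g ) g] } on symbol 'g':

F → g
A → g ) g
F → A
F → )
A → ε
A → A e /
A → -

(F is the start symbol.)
GOTO(I, 'g') = CLOSURE({ [A → αX.β] : [A → α.Xβ] ∈ I, X = 'g' })

Items with dot before 'g', with the dot advanced:
  [A → . g ) g] → [A → g . ) g]
Closure adds nothing (no advanced item has the dot before a non-terminal).

GOTO = { [A → g . ) g] }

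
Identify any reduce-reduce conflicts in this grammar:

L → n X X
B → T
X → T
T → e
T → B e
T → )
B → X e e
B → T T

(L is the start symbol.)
Augment with L' → L and build the canonical LR(0) collection (I0 = CLOSURE({[L' → . L]}), then GOTO on every symbol after a dot until no new states appear). It has 15 states:
  I0: { [L → . n X X], [L' → . L] }  — shift
  I1: { [L' → L .] }  — accept
  I2: { [B → . T T], [B → . T], [B → . X e e], [L → n . X X], [T → . )], [T → . B e], [T → . e], [X → . T] }  — shift
  I3: { [T → ) .] }  — reduce
  I4: { [T → B . e] }  — shift
  I5: { [B → . T T], [B → . T], [B → . X e e], [B → T . T], [B → T .], [T → . )], [T → . B e], [T → . e], [X → . T], [X → T .] }  — shift, 2 reduces
  I6: { [B → . T T], [B → . T], [B → . X e e], [B → X . e e], [L → n X . X], [T → . )], [T → . B e], [T → . e], [X → . T] }  — shift
  I7: { [T → e .] }  — reduce
  I8: { [B → X . e e], [L → n X X .] }  — shift, reduce
  I9: { [B → X e . e], [T → e .] }  — shift, reduce
  I10: { [B → X e e .] }  — reduce
  I11: { [B → X e . e] }  — shift
  I12: { [B → . T T], [B → . T], [B → . X e e], [B → T . T], [B → T .], [B → T T .], [T → . )], [T → . B e], [T → . e], [X → . T], [X → T .] }  — shift, 3 reduces
  I13: { [B → X . e e] }  — shift
  I14: { [T → B e .] }  — reduce

I5 contains complete items [B → T .], [X → T .] — reduce-reduce conflict.
I12 contains complete items [B → T .], [B → T T .], [X → T .] — reduce-reduce conflict.

Answer: Yes — I5: [B → T .] vs [X → T .]; I12: [B → T .] vs [B → T T .]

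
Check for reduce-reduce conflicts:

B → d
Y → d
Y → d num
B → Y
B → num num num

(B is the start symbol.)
Yes — I3: [B → d .] vs [Y → d .]

A reduce-reduce conflict occurs when an LR(0) state has two complete items [A → α .] and [B → β .] — both call for a reduction, and with no lookahead the parser cannot choose between them.

Augment with B' → B and build the canonical LR(0) collection (I0 = CLOSURE({[B' → . B]}), then GOTO on every symbol after a dot until no new states appear). It has 8 states:
  I0: { [B → . Y], [B → . d], [B → . num num num], [B' → . B], [Y → . d num], [Y → . d] }  — shift
  I1: { [B' → B .] }  — accept
  I2: { [B → Y .] }  — reduce
  I3: { [B → d .], [Y → d . num], [Y → d .] }  — shift, 2 reduces
  I4: { [B → num . num num] }  — shift
  I5: { [B → num num . num] }  — shift
  I6: { [B → num num num .] }  — reduce
  I7: { [Y → d num .] }  — reduce

I3 contains complete items [B → d .], [Y → d .] — reduce-reduce conflict.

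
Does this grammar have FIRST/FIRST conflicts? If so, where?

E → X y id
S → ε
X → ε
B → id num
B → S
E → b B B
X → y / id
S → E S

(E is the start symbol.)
FIRST sets of the non-terminals at (or reachable through a nullable prefix from) the front of some alternative:
  FIRST(X) = { 'y', ε }
  FIRST(E) = { 'b', 'y' }
  FIRST(S) = { 'b', 'y', ε }

Productions for E:
  E → X y id: FIRST = { 'y' }
  E → b B B: FIRST = { 'b' }
Productions for S:
  S → ε: FIRST = { ε }
  S → E S: FIRST = { 'b', 'y' }
Productions for X:
  X → ε: FIRST = { ε }
  X → y / id: FIRST = { 'y' }
Productions for B:
  B → id num: FIRST = { 'id' }
  B → S: FIRST = { 'b', 'y', ε }

All alternatives of each non-terminal have pairwise disjoint FIRST sets.

Answer: No FIRST/FIRST conflicts.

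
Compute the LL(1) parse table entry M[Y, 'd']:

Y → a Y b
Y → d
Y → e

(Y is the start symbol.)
Y → d

To find M[Y, 'd'], we find productions for Y where 'd' is in the predict set (PREDICT(N → α) = (FIRST(α) \ {ε}) ∪ (FOLLOW(N) if α ⇒* ε)).

Y → a Y b: PREDICT = { 'a' }
Y → d: PREDICT = { 'd' }
  'd' is in predict set, so this production goes in M[Y, 'd']
Y → e: PREDICT = { 'e' }

M[Y, 'd'] = Y → d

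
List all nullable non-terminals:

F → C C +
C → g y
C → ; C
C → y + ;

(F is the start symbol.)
There are no ε-productions, so no non-terminal can derive ε.
No non-terminals are nullable.

Answer: None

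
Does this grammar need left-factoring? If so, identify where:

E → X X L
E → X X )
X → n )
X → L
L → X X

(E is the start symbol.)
Yes, E has productions with common prefix 'X X'

Left-factoring is needed when two productions for the same non-terminal
share a common prefix on the right-hand side.

Productions for E:
  E → X X L
  E → X X )
Productions for X:
  X → n )
  X → L

Found common prefix 'X X' in productions for E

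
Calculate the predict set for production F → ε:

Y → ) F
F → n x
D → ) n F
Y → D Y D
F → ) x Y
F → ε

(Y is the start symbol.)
PREDICT(F → ε) = (FIRST(RHS) \ {ε}) ∪ (FOLLOW(F) if ε ∈ FIRST(RHS), i.e. RHS ⇒* ε)
The right-hand side is ε (FIRST(ε) = { ε }), so the predict set is FOLLOW(F) = { $, ')' }
PREDICT(F → ε) = { $, ')' }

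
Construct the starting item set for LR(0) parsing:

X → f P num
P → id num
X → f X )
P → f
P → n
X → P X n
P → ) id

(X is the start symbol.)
{ [P → . ) id], [P → . f], [P → . id num], [P → . n], [X → . P X n], [X → . f P num], [X → . f X )], [X' → . X] }

First, augment the grammar with X' → X
I₀ = CLOSURE({ [X' → . X] }):
  [X' → . X] has the dot before X: add [X → . f P num], [X → . f X )], [X → . P X n]
  [X → . P X n] has the dot before P: add [P → . id num], [P → . f], [P → . n], [P → . ) id]
No further items can be added.

I₀ = { [P → . ) id], [P → . f], [P → . id num], [P → . n], [X → . P X n], [X → . f P num], [X → . f X )], [X' → . X] }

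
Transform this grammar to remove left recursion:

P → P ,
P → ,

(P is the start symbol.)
P is directly left-recursive. The standard transformation for
  A → A α₁ | ... | A α_m | β₁ | ... | β_n
is
  A  → β₁ A' | ... | β_n A'
  A' → α₁ A' | ... | α_m A' | ε

P → , becomes P → , P'
P → P , becomes P' → , P'
Add P' → ε

Resulting grammar:
P → , P'
P' → , P'
P' → ε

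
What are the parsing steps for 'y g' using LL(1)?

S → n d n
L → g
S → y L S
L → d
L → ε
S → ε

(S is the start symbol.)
Stack is shown with the top on the left.

Stack    Input  Action
----------------------
S $      y g $  output S → y L S
y L S $  y g $  match 'y'
L S $    g $    output L → g
g S $    g $    match 'g'
S $      $      output S → ε
$        $      accept

The string is accepted.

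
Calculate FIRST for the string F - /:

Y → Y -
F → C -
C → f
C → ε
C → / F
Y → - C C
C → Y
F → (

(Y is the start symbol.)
FIRST sets of the non-terminals involved (from the grammar, by fixed-point iteration):
  FIRST(F) = { '(', '-', '/', 'f' }

To compute FIRST(F - /), process the symbols left to right:
Symbol F is a non-terminal. Add FIRST(F) \ {ε} = { '(', '-', '/', 'f' }
F is not nullable (ε ∉ FIRST(F)), so stop here.
FIRST(F - /) = { '(', '-', '/', 'f' }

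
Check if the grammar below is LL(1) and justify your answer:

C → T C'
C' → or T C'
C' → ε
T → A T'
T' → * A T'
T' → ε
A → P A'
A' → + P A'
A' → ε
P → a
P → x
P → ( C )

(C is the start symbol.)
A grammar is LL(1) if for each non-terminal N with multiple productions, the predict sets of those productions are pairwise disjoint, where PREDICT(N → α) = (FIRST(α) \ {ε}) ∪ (FOLLOW(N) if α ⇒* ε).

Relevant sets:
  FOLLOW(C') = { $, ')' }
  FOLLOW(T') = { $, ')', 'or' }
  FOLLOW(A') = { $, ')', '*', 'or' }

For C':
  PREDICT(C' → or T C') = { 'or' }
  PREDICT(C' → ε) = { $, ')' }
For T':
  PREDICT(T' → '*' A T') = { '*' }
  PREDICT(T' → ε) = { $, ')', 'or' }
For A':
  PREDICT(A' → '+' P A') = { '+' }
  PREDICT(A' → ε) = { $, ')', '*', 'or' }
For P:
  PREDICT(P → a) = { 'a' }
  PREDICT(P → x) = { 'x' }
  PREDICT(P → '(' C ')') = { '(' }
C, T, A have a single production, so nothing to check there.

All predict sets are disjoint. The grammar IS LL(1).

Answer: Yes, the grammar is LL(1).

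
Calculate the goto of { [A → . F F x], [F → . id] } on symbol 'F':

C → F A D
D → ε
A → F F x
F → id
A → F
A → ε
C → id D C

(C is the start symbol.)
GOTO(I, 'F') = CLOSURE({ [A → αX.β] : [A → α.Xβ] ∈ I, X = 'F' })

Items with dot before 'F', with the dot advanced:
  [A → . F F x] → [A → F . F x]
Closure of the advanced items:
  [A → F . F x] has the dot before F: add [F → . id]

GOTO = { [A → F . F x], [F → . id] }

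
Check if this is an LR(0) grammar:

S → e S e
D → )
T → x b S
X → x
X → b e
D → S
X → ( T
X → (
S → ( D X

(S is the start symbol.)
No. Shift-reduce conflict between [X → ( .] and [T → . x b S]

A grammar is LR(0) if no state in the canonical LR(0) collection has:
  - both a shift item (dot before a terminal) and a complete item (shift-reduce conflict), or
  - two or more complete items (reduce-reduce conflict; the accept item [S' → S .] counts as a complete item here).

Augment with S' → S and build the canonical LR(0) collection (I0 = CLOSURE({[S' → . S]}), then GOTO on every symbol after a dot until no new states appear). It has 18 states:
  I0: { [S → . ( D X], [S → . e S e], [S' → . S] }  — shift
  I1: { [D → . )], [D → . S], [S → ( . D X], [S → . ( D X], [S → . e S e] }  — shift
  I2: { [S' → S .] }  — accept
  I3: { [S → . ( D X], [S → . e S e], [S → e . S e] }  — shift
  I4: { [S → e S . e] }  — shift
  I5: { [S → e S e .] }  — reduce
  I6: { [D → ) .] }  — reduce
  I7: { [S → ( D . X], [X → . ( T], [X → . (], [X → . b e], [X → . x] }  — shift
  I8: { [D → S .] }  — reduce
  I9: { [T → . x b S], [X → ( . T], [X → ( .] }  — shift, reduce
  I10: { [S → ( D X .] }  — reduce
  I11: { [X → b . e] }  — shift
  I12: { [X → x .] }  — reduce
  I13: { [X → b e .] }  — reduce
  I14: { [X → ( T .] }  — reduce
  I15: { [T → x . b S] }  — shift
  I16: { [S → . ( D X], [S → . e S e], [T → x b . S] }  — shift
  I17: { [T → x b S .] }  — reduce

Conflict in state I9:
  Shift-reduce conflict between [X → ( .] and [T → . x b S]
So the grammar is NOT LR(0).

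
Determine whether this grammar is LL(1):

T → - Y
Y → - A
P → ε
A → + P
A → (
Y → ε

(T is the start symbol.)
Yes, the grammar is LL(1).

A grammar is LL(1) if for each non-terminal N with multiple productions, the predict sets of those productions are pairwise disjoint, where PREDICT(N → α) = (FIRST(α) \ {ε}) ∪ (FOLLOW(N) if α ⇒* ε).

Relevant sets:
  FOLLOW(Y) = { $ }

For Y:
  PREDICT(Y → '-' A) = { '-' }
  PREDICT(Y → ε) = { $ }
For A:
  PREDICT(A → '+' P) = { '+' }
  PREDICT(A → '(') = { '(' }
T, P have a single production, so nothing to check there.

All predict sets are disjoint. The grammar IS LL(1).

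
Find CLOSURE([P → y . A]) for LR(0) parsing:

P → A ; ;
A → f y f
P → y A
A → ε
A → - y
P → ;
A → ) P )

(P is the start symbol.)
Start with: [P → y . A]
  [P → y . A] has the dot before A: add [A → . f y f], [A → .], [A → . - y], [A → . ) P )]
No further items can be added.

CLOSURE = { [A → . ) P )], [A → . - y], [A → . f y f], [A → .], [P → y . A] }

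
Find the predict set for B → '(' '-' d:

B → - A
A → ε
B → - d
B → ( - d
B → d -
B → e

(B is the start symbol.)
{ '(' }

PREDICT(B → '(' '-' d) = (FIRST(RHS) \ {ε}) ∪ (FOLLOW(B) if ε ∈ FIRST(RHS), i.e. RHS ⇒* ε)
FIRST('(' '-' d) = { '(' }
ε ∉ FIRST('(' '-' d), so FOLLOW(B) is not added.
PREDICT(B → '(' '-' d) = { '(' }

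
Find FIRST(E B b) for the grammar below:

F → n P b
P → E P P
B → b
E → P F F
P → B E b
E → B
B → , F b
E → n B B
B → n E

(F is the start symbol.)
{ ',', 'b', 'n' }

FIRST sets of the non-terminals involved (from the grammar, by fixed-point iteration):
  FIRST(E) = { ',', 'b', 'n' }

To compute FIRST(E B b), process the symbols left to right:
Symbol E is a non-terminal. Add FIRST(E) \ {ε} = { ',', 'b', 'n' }
E is not nullable (ε ∉ FIRST(E)), so stop here.
FIRST(E B b) = { ',', 'b', 'n' }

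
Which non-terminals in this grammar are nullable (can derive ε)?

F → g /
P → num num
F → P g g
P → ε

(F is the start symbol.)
A non-terminal is nullable if it can derive ε (the empty string): either it has an ε-production, or it has a production whose right-hand side consists entirely of nullable non-terminals.

ε-productions: P → ε
So P is immediately nullable.
No further non-terminal can be added: every production for the remaining non-terminals contains a terminal or a non-nullable non-terminal.
Nullable = { 'P' }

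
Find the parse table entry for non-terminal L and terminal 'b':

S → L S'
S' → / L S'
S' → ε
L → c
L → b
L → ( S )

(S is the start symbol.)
To find M[L, 'b'], we find productions for L where 'b' is in the predict set (PREDICT(N → α) = (FIRST(α) \ {ε}) ∪ (FOLLOW(N) if α ⇒* ε)).

L → c: PREDICT = { 'c' }
L → b: PREDICT = { 'b' }
  'b' is in predict set, so this production goes in M[L, 'b']
L → ( S ): PREDICT = { '(' }

M[L, 'b'] = L → b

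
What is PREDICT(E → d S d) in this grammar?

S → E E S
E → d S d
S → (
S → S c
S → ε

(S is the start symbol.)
PREDICT(E → d S d) = (FIRST(RHS) \ {ε}) ∪ (FOLLOW(E) if ε ∈ FIRST(RHS), i.e. RHS ⇒* ε)
FIRST(d S d) = { 'd' }
ε ∉ FIRST(d S d), so FOLLOW(E) is not added.
PREDICT(E → d S d) = { 'd' }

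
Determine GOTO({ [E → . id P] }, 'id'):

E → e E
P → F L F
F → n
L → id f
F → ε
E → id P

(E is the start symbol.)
GOTO(I, 'id') = CLOSURE({ [A → αX.β] : [A → α.Xβ] ∈ I, X = 'id' })

Items with dot before 'id', with the dot advanced:
  [E → . id P] → [E → id . P]
Closure of the advanced items:
  [E → id . P] has the dot before P: add [P → . F L F]
  [P → . F L F] has the dot before F: add [F → . n], [F → .]

GOTO = { [E → id . P], [F → . n], [F → .], [P → . F L F] }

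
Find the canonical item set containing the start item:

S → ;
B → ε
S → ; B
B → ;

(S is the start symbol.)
{ [S → . ; B], [S → . ;], [S' → . S] }

First, augment the grammar with S' → S
I₀ = CLOSURE({ [S' → . S] }):
  [S' → . S] has the dot before S: add [S → . ;], [S → . ; B]
No further items can be added.

I₀ = { [S → . ; B], [S → . ;], [S' → . S] }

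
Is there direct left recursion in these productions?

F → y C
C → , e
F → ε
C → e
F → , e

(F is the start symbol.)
No direct left recursion

Direct left recursion occurs when N → N α for some non-terminal N (the right-hand side begins with the left-hand side itself).

F → y C: starts with y
C → , e: starts with ','
F → ε: starts with ε
C → e: starts with e
F → , e: starts with ','

No direct left recursion found.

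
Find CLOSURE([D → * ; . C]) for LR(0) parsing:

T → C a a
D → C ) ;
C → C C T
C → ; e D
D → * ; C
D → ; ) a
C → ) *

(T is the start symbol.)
Start with: [D → * ; . C]
  [D → * ; . C] has the dot before C: add [C → . C C T], [C → . ; e D], [C → . ) *]
No further items can be added.

CLOSURE = { [C → . ) *], [C → . ; e D], [C → . C C T], [D → * ; . C] }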